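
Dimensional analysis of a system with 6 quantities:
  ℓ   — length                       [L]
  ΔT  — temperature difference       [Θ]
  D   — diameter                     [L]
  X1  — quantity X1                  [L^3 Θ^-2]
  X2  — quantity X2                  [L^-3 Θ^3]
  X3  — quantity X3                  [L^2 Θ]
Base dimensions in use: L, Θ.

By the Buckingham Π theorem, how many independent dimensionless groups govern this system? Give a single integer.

4

Write exponents as rows L,Θ / cols ℓ,ΔT,D,X1,X2,X3:
  L: [ 1  0  1  3 -3  2]
  Θ: [ 0  1  0 -2  3  1]
RREF → pivots at {ℓ,ΔT} ⇒ r = 2
Π count = n − r = 6 − 2 = 4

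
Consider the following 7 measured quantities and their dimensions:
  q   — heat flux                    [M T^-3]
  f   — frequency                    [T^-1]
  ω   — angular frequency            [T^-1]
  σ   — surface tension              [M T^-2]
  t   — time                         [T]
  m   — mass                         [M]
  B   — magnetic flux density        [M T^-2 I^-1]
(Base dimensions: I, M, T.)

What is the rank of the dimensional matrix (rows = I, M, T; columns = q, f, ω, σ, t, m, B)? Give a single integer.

3

Exponent matrix [I,M,T] × [q,f,ω,σ,t,m,B]:
  I: [ 0  0  0  0  0  0 -1]
  M: [ 1  0  0  1  0  1  1]
  T: [-3 -1 -1 -2  1  0 -2]
Echelon form has 3 nonzero rows (pivots: q,f,B)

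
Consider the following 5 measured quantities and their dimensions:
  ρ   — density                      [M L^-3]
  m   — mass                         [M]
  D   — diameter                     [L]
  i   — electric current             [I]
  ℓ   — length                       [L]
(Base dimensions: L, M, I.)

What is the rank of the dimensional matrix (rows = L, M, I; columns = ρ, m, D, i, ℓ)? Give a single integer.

3

Dimensional matrix (L×M×I by ρ×m×D×i×ℓ):
  L: [-3  0  1  0  1]
  M: [ 1  1  0  0  0]
  I: [ 0  0  0  1  0]
Echelon form has 3 nonzero rows (pivots: ρ,m,i)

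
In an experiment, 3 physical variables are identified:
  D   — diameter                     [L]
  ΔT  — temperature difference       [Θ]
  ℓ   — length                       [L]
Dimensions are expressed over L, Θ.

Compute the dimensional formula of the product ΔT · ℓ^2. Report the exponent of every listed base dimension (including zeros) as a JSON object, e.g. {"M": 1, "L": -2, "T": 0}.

Exponent matrix [L,Θ] × [D,ΔT,ℓ]:
  L: [ 1  0  1]
  Θ: [ 0  1  0]
  [L]: (1)·0+(2)·1 = 2
  [Θ]: (1)·1+(2)·0 = 1
⇒ L^2 Θ

{"L": 2, "Θ": 1}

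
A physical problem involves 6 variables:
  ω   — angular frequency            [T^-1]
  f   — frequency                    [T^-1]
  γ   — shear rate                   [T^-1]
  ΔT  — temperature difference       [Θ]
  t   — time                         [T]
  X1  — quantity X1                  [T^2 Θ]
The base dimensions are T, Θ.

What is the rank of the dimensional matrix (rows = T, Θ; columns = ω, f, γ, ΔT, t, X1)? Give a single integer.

2

Write exponents as rows T,Θ / cols ω,f,γ,ΔT,t,X1:
  T: [-1 -1 -1  0  1  2]
  Θ: [ 0  0  0  1  0  1]
Echelon form has 2 nonzero rows (pivots: ω,ΔT)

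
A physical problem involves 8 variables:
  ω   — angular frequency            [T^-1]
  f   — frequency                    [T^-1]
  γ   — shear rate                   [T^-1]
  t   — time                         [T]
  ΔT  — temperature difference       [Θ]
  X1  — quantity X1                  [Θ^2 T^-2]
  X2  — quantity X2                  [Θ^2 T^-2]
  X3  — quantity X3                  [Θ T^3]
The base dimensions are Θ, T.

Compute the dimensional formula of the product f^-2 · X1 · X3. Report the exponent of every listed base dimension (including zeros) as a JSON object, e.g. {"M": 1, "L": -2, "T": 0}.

{"Θ": 3, "T": 3}

Exponent matrix [Θ,T] × [ω,f,γ,t,ΔT,X1,X2,X3]:
  Θ: [ 0  0  0  0  1  2  2  1]
  T: [-1 -1 -1  1  0 -2 -2  3]
  [Θ]: (-2)·0+(1)·2+(1)·1 = 3
  [T]: (-2)·-1+(1)·-2+(1)·3 = 3
⇒ Θ^3 T^3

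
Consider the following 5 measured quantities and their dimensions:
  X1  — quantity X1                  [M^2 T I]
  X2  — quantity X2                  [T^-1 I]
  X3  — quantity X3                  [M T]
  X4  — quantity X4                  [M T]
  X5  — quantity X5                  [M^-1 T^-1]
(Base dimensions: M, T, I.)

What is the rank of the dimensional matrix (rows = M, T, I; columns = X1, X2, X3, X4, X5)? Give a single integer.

2

Exponent matrix [M,T,I] × [X1,X2,X3,X4,X5]:
  M: [ 2  0  1  1 -1]
  T: [ 1 -1  1  1 -1]
  I: [ 1  1  0  0  0]
Row reduction gives pivot columns X1,X2; rank = 2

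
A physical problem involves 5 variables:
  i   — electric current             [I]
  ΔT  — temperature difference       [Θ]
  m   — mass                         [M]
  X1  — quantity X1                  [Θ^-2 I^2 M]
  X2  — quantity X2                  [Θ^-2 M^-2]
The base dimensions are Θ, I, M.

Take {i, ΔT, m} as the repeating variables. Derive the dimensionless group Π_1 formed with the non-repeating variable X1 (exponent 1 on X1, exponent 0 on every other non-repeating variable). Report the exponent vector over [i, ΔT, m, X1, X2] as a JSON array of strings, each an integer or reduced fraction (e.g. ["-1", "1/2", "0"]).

Exponent matrix [Θ,I,M] × [i,ΔT,m,X1,X2]:
  Θ: [ 0  1  0 -2 -2]
  I: [ 1  0  0  2  0]
  M: [ 0  0  1  1 -2]
RREF → pivots at {i,ΔT,m} ⇒ r = 3
Pivot set = {i,ΔT,m}, free = {X1,X2}
RREF:
  r0: [   1    0    0    2    0]
  r1: [   0    1    0   -2   -2]
  r2: [   0    0    1    1   -2]
Fix exponent of X1 at 1, X2 at 0; solve each RREF row for its pivot's exponent:
  r0: exp(i) + (2)·1 = 0 ⇒ exp(i) = -2
  r1: exp(ΔT) + (-2)·1 = 0 ⇒ exp(ΔT) = 2
  r2: exp(m) + (1)·1 = 0 ⇒ exp(m) = -1
Π_1 = i^-2 · ΔT^2 · m^-1 · X1

["-2", "2", "-1", "1", "0"]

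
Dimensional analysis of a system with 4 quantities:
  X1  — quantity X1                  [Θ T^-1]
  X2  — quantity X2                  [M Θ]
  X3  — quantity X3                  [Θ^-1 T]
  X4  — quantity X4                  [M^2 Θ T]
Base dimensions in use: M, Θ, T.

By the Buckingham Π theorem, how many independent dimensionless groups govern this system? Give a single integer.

Dimensional matrix (M×Θ×T by X1×X2×X3×X4):
  M: [ 0  1  0  2]
  Θ: [ 1  1 -1  1]
  T: [-1  0  1  1]
Echelon form has 2 nonzero rows (pivots: X1,X2)
4 vars − rank 2 = 2 Π groups

2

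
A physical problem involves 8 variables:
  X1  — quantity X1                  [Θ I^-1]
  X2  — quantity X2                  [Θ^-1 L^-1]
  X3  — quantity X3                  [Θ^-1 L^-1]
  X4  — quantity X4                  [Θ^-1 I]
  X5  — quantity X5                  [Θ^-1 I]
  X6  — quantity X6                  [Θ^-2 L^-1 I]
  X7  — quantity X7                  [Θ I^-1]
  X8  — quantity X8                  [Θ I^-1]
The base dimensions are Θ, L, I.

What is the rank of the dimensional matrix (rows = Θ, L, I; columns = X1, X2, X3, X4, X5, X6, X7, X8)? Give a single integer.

Write exponents as rows Θ,L,I / cols X1,X2,X3,X4,X5,X6,X7,X8:
  Θ: [ 1 -1 -1 -1 -1 -2  1  1]
  L: [ 0 -1 -1  0  0 -1  0  0]
  I: [-1  0  0  1  1  1 -1 -1]
Echelon form has 2 nonzero rows (pivots: X1,X2)

2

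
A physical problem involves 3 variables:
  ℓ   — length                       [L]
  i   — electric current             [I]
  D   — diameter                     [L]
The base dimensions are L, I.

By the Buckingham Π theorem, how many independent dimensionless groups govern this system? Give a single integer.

Write exponents as rows L,I / cols ℓ,i,D:
  L: [ 1  0  1]
  I: [ 0  1  0]
RREF → pivots at {ℓ,i} ⇒ r = 2
n=3, r=2 ⇒ 1 dimensionless group

1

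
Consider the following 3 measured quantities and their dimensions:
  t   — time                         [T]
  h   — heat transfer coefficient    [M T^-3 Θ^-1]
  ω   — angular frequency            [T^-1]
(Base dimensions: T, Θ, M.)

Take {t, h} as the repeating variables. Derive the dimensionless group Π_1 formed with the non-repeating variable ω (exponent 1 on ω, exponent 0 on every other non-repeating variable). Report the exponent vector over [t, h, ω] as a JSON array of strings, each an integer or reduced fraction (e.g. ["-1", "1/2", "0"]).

["1", "0", "1"]

Dimensional matrix (T×Θ×M by t×h×ω):
  T: [ 1 -3 -1]
  Θ: [ 0 -1  0]
  M: [ 0  1  0]
RREF → pivots at {t,h} ⇒ r = 2
Pivot set = {t,h}, free = {ω}
RREF:
  r0: [   1    0   -1]
  r1: [   0    1    0]
  r2: [   0    0    0]
Fix exponent of ω at 1; solve each RREF row for its pivot's exponent:
  r0: exp(t) + (-1)·1 = 0 ⇒ exp(t) = 1
  r1: exp(h) + (0)·1 = 0 ⇒ exp(h) = 0
Π_1 = t · ω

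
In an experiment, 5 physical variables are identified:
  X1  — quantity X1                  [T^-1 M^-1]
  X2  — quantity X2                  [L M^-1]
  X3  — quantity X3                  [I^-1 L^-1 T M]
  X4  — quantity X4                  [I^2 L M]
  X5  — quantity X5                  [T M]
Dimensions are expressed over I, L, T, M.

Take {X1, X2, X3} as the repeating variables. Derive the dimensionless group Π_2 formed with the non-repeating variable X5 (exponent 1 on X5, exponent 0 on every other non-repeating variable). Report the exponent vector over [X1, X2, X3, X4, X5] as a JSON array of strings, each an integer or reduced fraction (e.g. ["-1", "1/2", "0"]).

Write exponents as rows I,L,T,M / cols X1,X2,X3,X4,X5:
  I: [ 0  0 -1  2  0]
  L: [ 0  1 -1  1  0]
  T: [-1  0  1  0  1]
  M: [-1 -1  1  1  1]
RREF → pivots at {X1,X2,X3} ⇒ r = 3
Pivot set = {X1,X2,X3}, free = {X4,X5}
RREF:
  r0: [   1    0    0   -2   -1]
  r1: [   0    1    0   -1    0]
  r2: [   0    0    1   -2    0]
  r3: [   0    0    0    0    0]
Fix exponent of X5 at 1, X4 at 0; solve each RREF row for its pivot's exponent:
  r0: exp(X1) + (-1)·1 = 0 ⇒ exp(X1) = 1
  r1: exp(X2) + (0)·1 = 0 ⇒ exp(X2) = 0
  r2: exp(X3) + (0)·1 = 0 ⇒ exp(X3) = 0
Π_2 = X1 · X5

["1", "0", "0", "0", "1"]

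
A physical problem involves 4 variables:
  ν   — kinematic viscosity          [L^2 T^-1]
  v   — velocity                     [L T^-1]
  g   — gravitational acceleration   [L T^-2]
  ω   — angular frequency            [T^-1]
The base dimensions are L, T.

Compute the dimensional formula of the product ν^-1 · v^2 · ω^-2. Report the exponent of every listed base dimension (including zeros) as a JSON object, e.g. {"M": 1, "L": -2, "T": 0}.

Write exponents as rows L,T / cols ν,v,g,ω:
  L: [ 2  1  1  0]
  T: [-1 -1 -2 -1]
  [L]: (-1)·2+(2)·1+(-2)·0 = 0
  [T]: (-1)·-1+(2)·-1+(-2)·-1 = 1
⇒ T

{"L": 0, "T": 1}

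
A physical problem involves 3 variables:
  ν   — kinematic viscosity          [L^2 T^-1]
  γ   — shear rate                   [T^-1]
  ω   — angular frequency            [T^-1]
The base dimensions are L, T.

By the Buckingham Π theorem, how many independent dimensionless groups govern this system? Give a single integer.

Dimensional matrix (L×T by ν×γ×ω):
  L: [ 2  0  0]
  T: [-1 -1 -1]
Echelon form has 2 nonzero rows (pivots: ν,γ)
Π count = n − r = 3 − 2 = 1

1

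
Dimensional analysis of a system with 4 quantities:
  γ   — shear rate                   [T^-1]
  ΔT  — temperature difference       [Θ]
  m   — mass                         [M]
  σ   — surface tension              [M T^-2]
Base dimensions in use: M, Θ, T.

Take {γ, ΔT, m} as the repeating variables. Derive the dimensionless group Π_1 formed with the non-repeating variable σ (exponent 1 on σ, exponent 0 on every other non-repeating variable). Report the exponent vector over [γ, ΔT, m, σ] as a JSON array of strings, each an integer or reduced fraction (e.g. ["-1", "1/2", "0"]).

["-2", "0", "-1", "1"]

Dimensional matrix (M×Θ×T by γ×ΔT×m×σ):
  M: [ 0  0  1  1]
  Θ: [ 0  1  0  0]
  T: [-1  0  0 -2]
Row reduction gives pivot columns γ,ΔT,m; rank = 3
Pivot set = {γ,ΔT,m}, free = {σ}
RREF:
  r0: [   1    0    0    2]
  r1: [   0    1    0    0]
  r2: [   0    0    1    1]
Fix exponent of σ at 1; solve each RREF row for its pivot's exponent:
  r0: exp(γ) + (2)·1 = 0 ⇒ exp(γ) = -2
  r1: exp(ΔT) + (0)·1 = 0 ⇒ exp(ΔT) = 0
  r2: exp(m) + (1)·1 = 0 ⇒ exp(m) = -1
Π_1 = γ^-2 · m^-1 · σ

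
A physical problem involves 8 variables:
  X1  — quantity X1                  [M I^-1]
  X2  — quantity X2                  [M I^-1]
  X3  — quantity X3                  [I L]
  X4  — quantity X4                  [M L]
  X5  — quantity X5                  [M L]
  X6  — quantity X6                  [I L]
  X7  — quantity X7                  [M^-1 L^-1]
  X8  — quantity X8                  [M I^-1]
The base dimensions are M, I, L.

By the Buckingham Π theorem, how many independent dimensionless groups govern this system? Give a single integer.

Dimensional matrix (M×I×L by X1×X2×X3×X4×X5×X6×X7×X8):
  M: [ 1  1  0  1  1  0 -1  1]
  I: [-1 -1  1  0  0  1  0 -1]
  L: [ 0  0  1  1  1  1 -1  0]
Echelon form has 2 nonzero rows (pivots: X1,X3)
Π count = n − r = 8 − 2 = 6

6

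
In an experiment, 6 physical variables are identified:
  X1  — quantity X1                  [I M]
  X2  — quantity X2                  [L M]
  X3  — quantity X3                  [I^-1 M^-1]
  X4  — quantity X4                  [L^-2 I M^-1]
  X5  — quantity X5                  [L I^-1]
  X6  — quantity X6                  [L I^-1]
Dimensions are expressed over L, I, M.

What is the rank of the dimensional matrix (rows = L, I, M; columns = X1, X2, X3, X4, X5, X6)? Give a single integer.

2

Write exponents as rows L,I,M / cols X1,X2,X3,X4,X5,X6:
  L: [ 0  1  0 -2  1  1]
  I: [ 1  0 -1  1 -1 -1]
  M: [ 1  1 -1 -1  0  0]
Row reduction gives pivot columns X1,X2; rank = 2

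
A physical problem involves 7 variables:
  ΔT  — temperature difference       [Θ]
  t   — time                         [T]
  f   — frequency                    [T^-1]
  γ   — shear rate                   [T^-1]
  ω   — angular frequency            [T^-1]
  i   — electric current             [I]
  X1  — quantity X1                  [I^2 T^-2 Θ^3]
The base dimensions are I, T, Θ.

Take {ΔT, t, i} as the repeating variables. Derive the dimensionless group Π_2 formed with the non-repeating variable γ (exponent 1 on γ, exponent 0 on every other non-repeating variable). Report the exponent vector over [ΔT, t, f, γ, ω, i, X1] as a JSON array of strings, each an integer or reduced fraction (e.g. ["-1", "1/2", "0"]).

Exponent matrix [I,T,Θ] × [ΔT,t,f,γ,ω,i,X1]:
  I: [ 0  0  0  0  0  1  2]
  T: [ 0  1 -1 -1 -1  0 -2]
  Θ: [ 1  0  0  0  0  0  3]
RREF → pivots at {ΔT,t,i} ⇒ r = 3
Pivot set = {ΔT,t,i}, free = {f,γ,ω,X1}
RREF:
  r0: [   1    0    0    0    0    0    3]
  r1: [   0    1   -1   -1   -1    0   -2]
  r2: [   0    0    0    0    0    1    2]
Fix exponent of γ at 1, f at 0, ω at 0, X1 at 0; solve each RREF row for its pivot's exponent:
  r0: exp(ΔT) + (0)·1 = 0 ⇒ exp(ΔT) = 0
  r1: exp(t) + (-1)·1 = 0 ⇒ exp(t) = 1
  r2: exp(i) + (0)·1 = 0 ⇒ exp(i) = 0
Π_2 = t · γ

["0", "1", "0", "1", "0", "0", "0"]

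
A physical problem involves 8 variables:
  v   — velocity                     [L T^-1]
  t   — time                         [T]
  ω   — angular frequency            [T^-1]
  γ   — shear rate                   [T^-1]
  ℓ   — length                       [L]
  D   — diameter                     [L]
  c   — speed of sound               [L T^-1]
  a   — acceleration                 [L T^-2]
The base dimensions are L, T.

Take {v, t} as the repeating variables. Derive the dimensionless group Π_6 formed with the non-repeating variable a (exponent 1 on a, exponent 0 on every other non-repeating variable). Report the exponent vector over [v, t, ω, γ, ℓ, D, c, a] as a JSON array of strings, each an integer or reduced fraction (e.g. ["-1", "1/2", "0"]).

Dimensional matrix (L×T by v×t×ω×γ×ℓ×D×c×a):
  L: [ 1  0  0  0  1  1  1  1]
  T: [-1  1 -1 -1  0  0 -1 -2]
Echelon form has 2 nonzero rows (pivots: v,t)
Repeat: v,t; free: ω,γ,ℓ,D,c,a
RREF:
  r0: [   1    0    0    0    1    1    1    1]
  r1: [   0    1   -1   -1    1    1    0   -1]
Fix exponent of a at 1, ω at 0, γ at 0, ℓ at 0, D at 0, c at 0; solve each RREF row for its pivot's exponent:
  r0: exp(v) + (1)·1 = 0 ⇒ exp(v) = -1
  r1: exp(t) + (-1)·1 = 0 ⇒ exp(t) = 1
Π_6 = v^-1 · t · a

["-1", "1", "0", "0", "0", "0", "0", "1"]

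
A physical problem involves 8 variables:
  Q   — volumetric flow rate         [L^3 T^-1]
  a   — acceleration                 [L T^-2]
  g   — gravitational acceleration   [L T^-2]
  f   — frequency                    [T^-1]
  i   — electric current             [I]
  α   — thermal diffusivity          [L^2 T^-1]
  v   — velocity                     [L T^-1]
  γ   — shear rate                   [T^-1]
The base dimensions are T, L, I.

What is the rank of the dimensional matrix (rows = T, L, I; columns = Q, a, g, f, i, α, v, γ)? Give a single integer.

Dimensional matrix (T×L×I by Q×a×g×f×i×α×v×γ):
  T: [-1 -2 -2 -1  0 -1 -1 -1]
  L: [ 3  1  1  0  0  2  1  0]
  I: [ 0  0  0  0  1  0  0  0]
Echelon form has 3 nonzero rows (pivots: Q,a,i)

3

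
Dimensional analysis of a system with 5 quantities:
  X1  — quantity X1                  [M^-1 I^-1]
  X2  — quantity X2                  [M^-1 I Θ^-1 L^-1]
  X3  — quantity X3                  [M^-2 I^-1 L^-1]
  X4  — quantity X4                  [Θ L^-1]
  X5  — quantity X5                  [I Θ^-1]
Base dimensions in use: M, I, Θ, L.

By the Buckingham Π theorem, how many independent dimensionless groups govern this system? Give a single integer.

Write exponents as rows M,I,Θ,L / cols X1,X2,X3,X4,X5:
  M: [-1 -1 -2  0  0]
  I: [-1  1 -1  0  1]
  Θ: [ 0 -1  0  1 -1]
  L: [ 0 -1 -1 -1  0]
RREF → pivots at {X1,X2,X3} ⇒ r = 3
Π count = n − r = 5 − 3 = 2

2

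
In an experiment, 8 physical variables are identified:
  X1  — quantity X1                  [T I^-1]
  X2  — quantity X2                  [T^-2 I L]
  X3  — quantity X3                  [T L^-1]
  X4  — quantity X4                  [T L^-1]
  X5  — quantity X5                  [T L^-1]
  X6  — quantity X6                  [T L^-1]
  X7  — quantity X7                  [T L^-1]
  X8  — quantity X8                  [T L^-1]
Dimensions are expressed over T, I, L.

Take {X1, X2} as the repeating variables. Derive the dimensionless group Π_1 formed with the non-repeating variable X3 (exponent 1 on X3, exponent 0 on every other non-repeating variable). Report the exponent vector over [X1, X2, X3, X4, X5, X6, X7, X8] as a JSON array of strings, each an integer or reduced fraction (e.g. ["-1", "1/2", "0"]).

Write exponents as rows T,I,L / cols X1,X2,X3,X4,X5,X6,X7,X8:
  T: [ 1 -2  1  1  1  1  1  1]
  I: [-1  1  0  0  0  0  0  0]
  L: [ 0  1 -1 -1 -1 -1 -1 -1]
Row reduction gives pivot columns X1,X2; rank = 2
Pivot set = {X1,X2}, free = {X3,X4,X5,X6,X7,X8}
RREF:
  r0: [   1    0   -1   -1   -1   -1   -1   -1]
  r1: [   0    1   -1   -1   -1   -1   -1   -1]
  r2: [   0    0    0    0    0    0    0    0]
Fix exponent of X3 at 1, X4 at 0, X5 at 0, X6 at 0, X7 at 0, X8 at 0; solve each RREF row for its pivot's exponent:
  r0: exp(X1) + (-1)·1 = 0 ⇒ exp(X1) = 1
  r1: exp(X2) + (-1)·1 = 0 ⇒ exp(X2) = 1
Π_1 = X1 · X2 · X3

["1", "1", "1", "0", "0", "0", "0", "0"]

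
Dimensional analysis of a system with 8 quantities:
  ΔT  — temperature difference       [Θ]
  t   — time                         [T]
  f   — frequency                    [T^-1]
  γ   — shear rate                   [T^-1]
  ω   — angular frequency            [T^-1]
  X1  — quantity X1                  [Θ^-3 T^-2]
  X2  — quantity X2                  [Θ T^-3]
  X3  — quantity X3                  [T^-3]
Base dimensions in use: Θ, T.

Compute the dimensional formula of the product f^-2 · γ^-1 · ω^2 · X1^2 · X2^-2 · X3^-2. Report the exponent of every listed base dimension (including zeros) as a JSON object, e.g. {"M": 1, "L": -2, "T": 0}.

Dimensional matrix (Θ×T by ΔT×t×f×γ×ω×X1×X2×X3):
  Θ: [ 1  0  0  0  0 -3  1  0]
  T: [ 0  1 -1 -1 -1 -2 -3 -3]
  [Θ]: (-2)·0+(-1)·0+(2)·0+(2)·-3+(-2)·1+(-2)·0 = -8
  [T]: (-2)·-1+(-1)·-1+(2)·-1+(2)·-2+(-2)·-3+(-2)·-3 = 9
⇒ Θ^-8 T^9

{"Θ": -8, "T": 9}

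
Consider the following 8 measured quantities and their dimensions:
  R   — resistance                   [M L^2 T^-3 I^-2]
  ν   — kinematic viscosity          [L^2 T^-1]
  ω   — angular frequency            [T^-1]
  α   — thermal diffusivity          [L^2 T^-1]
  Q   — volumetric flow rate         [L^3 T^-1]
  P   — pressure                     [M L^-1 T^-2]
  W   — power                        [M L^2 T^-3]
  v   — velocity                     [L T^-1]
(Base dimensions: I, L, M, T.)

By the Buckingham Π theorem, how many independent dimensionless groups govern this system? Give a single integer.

4

Exponent matrix [I,L,M,T] × [R,ν,ω,α,Q,P,W,v]:
  I: [-2  0  0  0  0  0  0  0]
  L: [ 2  2  0  2  3 -1  2  1]
  M: [ 1  0  0  0  0  1  1  0]
  T: [-3 -1 -1 -1 -1 -2 -3 -1]
Echelon form has 4 nonzero rows (pivots: R,ν,ω,P)
8 vars − rank 4 = 4 Π groups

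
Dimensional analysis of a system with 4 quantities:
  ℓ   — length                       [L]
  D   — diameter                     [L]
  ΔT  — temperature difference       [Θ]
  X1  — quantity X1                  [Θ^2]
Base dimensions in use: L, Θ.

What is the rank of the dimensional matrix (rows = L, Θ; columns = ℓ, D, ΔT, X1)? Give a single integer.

Exponent matrix [L,Θ] × [ℓ,D,ΔT,X1]:
  L: [ 1  1  0  0]
  Θ: [ 0  0  1  2]
RREF → pivots at {ℓ,ΔT} ⇒ r = 2

2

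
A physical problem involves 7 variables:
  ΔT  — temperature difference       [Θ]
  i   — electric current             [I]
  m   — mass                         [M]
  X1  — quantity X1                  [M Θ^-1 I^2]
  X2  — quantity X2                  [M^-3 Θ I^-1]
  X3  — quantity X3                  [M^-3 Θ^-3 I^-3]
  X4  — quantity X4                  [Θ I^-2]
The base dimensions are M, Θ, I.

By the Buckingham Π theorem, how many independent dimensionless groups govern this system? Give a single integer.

Write exponents as rows M,Θ,I / cols ΔT,i,m,X1,X2,X3,X4:
  M: [ 0  0  1  1 -3 -3  0]
  Θ: [ 1  0  0 -1  1 -3  1]
  I: [ 0  1  0  2 -1 -3 -2]
RREF → pivots at {ΔT,i,m} ⇒ r = 3
7 vars − rank 3 = 4 Π groups

4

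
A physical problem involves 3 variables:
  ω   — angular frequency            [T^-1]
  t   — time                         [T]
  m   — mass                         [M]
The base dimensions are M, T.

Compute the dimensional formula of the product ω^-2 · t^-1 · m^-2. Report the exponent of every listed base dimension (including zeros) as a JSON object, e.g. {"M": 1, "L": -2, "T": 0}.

Write exponents as rows M,T / cols ω,t,m:
  M: [ 0  0  1]
  T: [-1  1  0]
  [M]: (-2)·0+(-1)·0+(-2)·1 = -2
  [T]: (-2)·-1+(-1)·1+(-2)·0 = 1
⇒ M^-2 T

{"M": -2, "T": 1}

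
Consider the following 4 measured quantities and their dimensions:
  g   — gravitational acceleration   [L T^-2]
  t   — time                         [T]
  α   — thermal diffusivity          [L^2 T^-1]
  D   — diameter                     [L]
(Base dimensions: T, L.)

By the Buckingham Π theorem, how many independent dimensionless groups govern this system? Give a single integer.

2

Dimensional matrix (T×L by g×t×α×D):
  T: [-2  1 -1  0]
  L: [ 1  0  2  1]
Row reduction gives pivot columns g,t; rank = 2
n=4, r=2 ⇒ 2 dimensionless groups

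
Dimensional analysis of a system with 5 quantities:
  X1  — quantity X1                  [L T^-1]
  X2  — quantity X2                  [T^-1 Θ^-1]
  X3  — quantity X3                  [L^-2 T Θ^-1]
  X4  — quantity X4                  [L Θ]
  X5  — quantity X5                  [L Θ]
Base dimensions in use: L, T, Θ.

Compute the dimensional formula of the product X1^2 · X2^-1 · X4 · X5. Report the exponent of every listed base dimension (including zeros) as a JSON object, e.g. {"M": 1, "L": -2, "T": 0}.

Exponent matrix [L,T,Θ] × [X1,X2,X3,X4,X5]:
  L: [ 1  0 -2  1  1]
  T: [-1 -1  1  0  0]
  Θ: [ 0 -1 -1  1  1]
  [L]: (2)·1+(-1)·0+(1)·1+(1)·1 = 4
  [T]: (2)·-1+(-1)·-1+(1)·0+(1)·0 = -1
  [Θ]: (2)·0+(-1)·-1+(1)·1+(1)·1 = 3
⇒ L^4 T^-1 Θ^3

{"L": 4, "T": -1, "Θ": 3}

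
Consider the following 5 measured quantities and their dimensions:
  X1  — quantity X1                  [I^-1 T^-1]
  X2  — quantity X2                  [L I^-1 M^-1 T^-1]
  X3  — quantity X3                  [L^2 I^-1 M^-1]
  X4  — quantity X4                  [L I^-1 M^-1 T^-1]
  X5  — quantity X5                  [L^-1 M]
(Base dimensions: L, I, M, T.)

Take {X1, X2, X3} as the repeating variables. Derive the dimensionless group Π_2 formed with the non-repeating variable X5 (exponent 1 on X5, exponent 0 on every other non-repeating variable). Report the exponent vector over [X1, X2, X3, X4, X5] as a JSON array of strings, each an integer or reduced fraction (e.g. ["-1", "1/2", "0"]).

["-1", "1", "0", "0", "1"]

Exponent matrix [L,I,M,T] × [X1,X2,X3,X4,X5]:
  L: [ 0  1  2  1 -1]
  I: [-1 -1 -1 -1  0]
  M: [ 0 -1 -1 -1  1]
  T: [-1 -1  0 -1  0]
Row reduction gives pivot columns X1,X2,X3; rank = 3
Repeat: X1,X2,X3; free: X4,X5
RREF:
  r0: [   1    0    0    0    1]
  r1: [   0    1    0    1   -1]
  r2: [   0    0    1    0    0]
  r3: [   0    0    0    0    0]
Fix exponent of X5 at 1, X4 at 0; solve each RREF row for its pivot's exponent:
  r0: exp(X1) + (1)·1 = 0 ⇒ exp(X1) = -1
  r1: exp(X2) + (-1)·1 = 0 ⇒ exp(X2) = 1
  r2: exp(X3) + (0)·1 = 0 ⇒ exp(X3) = 0
Π_2 = X1^-1 · X2 · X5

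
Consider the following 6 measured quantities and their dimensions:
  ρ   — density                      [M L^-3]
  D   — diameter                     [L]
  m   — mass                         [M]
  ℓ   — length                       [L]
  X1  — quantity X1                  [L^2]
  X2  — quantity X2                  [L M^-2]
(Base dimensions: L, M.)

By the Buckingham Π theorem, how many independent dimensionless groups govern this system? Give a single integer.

4

Write exponents as rows L,M / cols ρ,D,m,ℓ,X1,X2:
  L: [-3  1  0  1  2  1]
  M: [ 1  0  1  0  0 -2]
Echelon form has 2 nonzero rows (pivots: ρ,D)
6 vars − rank 2 = 4 Π groups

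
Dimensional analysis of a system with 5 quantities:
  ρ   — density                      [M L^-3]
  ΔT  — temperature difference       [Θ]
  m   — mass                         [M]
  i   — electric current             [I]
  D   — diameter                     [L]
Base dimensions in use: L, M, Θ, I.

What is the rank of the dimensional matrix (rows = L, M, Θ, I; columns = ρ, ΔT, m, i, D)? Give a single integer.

Write exponents as rows L,M,Θ,I / cols ρ,ΔT,m,i,D:
  L: [-3  0  0  0  1]
  M: [ 1  0  1  0  0]
  Θ: [ 0  1  0  0  0]
  I: [ 0  0  0  1  0]
Row reduction gives pivot columns ρ,ΔT,m,i; rank = 4

4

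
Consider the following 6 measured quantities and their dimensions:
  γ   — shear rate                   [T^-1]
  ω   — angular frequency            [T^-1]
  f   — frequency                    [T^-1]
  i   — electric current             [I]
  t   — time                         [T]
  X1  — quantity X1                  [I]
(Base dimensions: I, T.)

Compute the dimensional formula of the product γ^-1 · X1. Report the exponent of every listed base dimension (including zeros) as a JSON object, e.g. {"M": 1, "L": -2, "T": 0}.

Dimensional matrix (I×T by γ×ω×f×i×t×X1):
  I: [ 0  0  0  1  0  1]
  T: [-1 -1 -1  0  1  0]
  [I]: (-1)·0+(1)·1 = 1
  [T]: (-1)·-1+(1)·0 = 1
⇒ I T

{"I": 1, "T": 1}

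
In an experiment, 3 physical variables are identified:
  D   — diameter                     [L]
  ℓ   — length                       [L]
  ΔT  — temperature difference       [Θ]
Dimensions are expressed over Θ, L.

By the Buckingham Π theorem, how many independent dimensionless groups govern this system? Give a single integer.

1

Exponent matrix [Θ,L] × [D,ℓ,ΔT]:
  Θ: [ 0  0  1]
  L: [ 1  1  0]
RREF → pivots at {D,ΔT} ⇒ r = 2
n=3, r=2 ⇒ 1 dimensionless group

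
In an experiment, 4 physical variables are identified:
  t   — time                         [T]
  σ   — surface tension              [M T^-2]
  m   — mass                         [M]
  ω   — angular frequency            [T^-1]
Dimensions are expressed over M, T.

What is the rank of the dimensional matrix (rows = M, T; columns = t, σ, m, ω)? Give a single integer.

Exponent matrix [M,T] × [t,σ,m,ω]:
  M: [ 0  1  1  0]
  T: [ 1 -2  0 -1]
Row reduction gives pivot columns t,σ; rank = 2

2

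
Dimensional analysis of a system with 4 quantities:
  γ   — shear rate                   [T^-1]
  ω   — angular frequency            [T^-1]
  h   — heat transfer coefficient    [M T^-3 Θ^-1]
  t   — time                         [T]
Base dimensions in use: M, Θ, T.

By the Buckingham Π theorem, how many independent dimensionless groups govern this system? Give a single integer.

2

Write exponents as rows M,Θ,T / cols γ,ω,h,t:
  M: [ 0  0  1  0]
  Θ: [ 0  0 -1  0]
  T: [-1 -1 -3  1]
Row reduction gives pivot columns γ,h; rank = 2
Π count = n − r = 4 − 2 = 2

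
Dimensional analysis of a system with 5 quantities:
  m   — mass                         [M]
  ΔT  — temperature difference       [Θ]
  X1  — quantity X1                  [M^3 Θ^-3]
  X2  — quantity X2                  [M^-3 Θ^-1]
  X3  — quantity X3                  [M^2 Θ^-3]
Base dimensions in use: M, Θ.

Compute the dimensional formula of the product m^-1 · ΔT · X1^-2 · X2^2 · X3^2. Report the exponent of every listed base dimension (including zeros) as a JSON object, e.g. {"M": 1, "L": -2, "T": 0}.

Exponent matrix [M,Θ] × [m,ΔT,X1,X2,X3]:
  M: [ 1  0  3 -3  2]
  Θ: [ 0  1 -3 -1 -3]
  [M]: (-1)·1+(1)·0+(-2)·3+(2)·-3+(2)·2 = -9
  [Θ]: (-1)·0+(1)·1+(-2)·-3+(2)·-1+(2)·-3 = -1
⇒ M^-9 Θ^-1

{"M": -9, "Θ": -1}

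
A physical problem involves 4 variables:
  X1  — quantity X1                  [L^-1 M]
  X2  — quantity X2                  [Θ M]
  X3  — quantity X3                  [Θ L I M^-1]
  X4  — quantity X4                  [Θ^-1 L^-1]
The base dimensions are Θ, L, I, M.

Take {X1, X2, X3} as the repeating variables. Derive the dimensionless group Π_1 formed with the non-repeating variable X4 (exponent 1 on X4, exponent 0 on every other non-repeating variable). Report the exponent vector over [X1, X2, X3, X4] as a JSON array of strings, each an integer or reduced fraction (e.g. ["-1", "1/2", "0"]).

Write exponents as rows Θ,L,I,M / cols X1,X2,X3,X4:
  Θ: [ 0  1  1 -1]
  L: [-1  0  1 -1]
  I: [ 0  0  1  0]
  M: [ 1  1 -1  0]
Echelon form has 3 nonzero rows (pivots: X1,X2,X3)
Repeat: X1,X2,X3; free: X4
RREF:
  r0: [   1    0    0    1]
  r1: [   0    1    0   -1]
  r2: [   0    0    1    0]
  r3: [   0    0    0    0]
Fix exponent of X4 at 1; solve each RREF row for its pivot's exponent:
  r0: exp(X1) + (1)·1 = 0 ⇒ exp(X1) = -1
  r1: exp(X2) + (-1)·1 = 0 ⇒ exp(X2) = 1
  r2: exp(X3) + (0)·1 = 0 ⇒ exp(X3) = 0
Π_1 = X1^-1 · X2 · X4

["-1", "1", "0", "1"]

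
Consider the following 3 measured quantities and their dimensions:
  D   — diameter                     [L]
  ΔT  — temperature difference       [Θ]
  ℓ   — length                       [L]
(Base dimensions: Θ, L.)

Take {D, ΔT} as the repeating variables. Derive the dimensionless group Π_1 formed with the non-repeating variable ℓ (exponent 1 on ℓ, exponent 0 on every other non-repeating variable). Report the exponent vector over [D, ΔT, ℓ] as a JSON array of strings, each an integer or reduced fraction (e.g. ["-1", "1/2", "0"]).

["-1", "0", "1"]

Dimensional matrix (Θ×L by D×ΔT×ℓ):
  Θ: [ 0  1  0]
  L: [ 1  0  1]
Echelon form has 2 nonzero rows (pivots: D,ΔT)
Pivot set = {D,ΔT}, free = {ℓ}
RREF:
  r0: [   1    0    1]
  r1: [   0    1    0]
Fix exponent of ℓ at 1; solve each RREF row for its pivot's exponent:
  r0: exp(D) + (1)·1 = 0 ⇒ exp(D) = -1
  r1: exp(ΔT) + (0)·1 = 0 ⇒ exp(ΔT) = 0
Π_1 = D^-1 · ℓ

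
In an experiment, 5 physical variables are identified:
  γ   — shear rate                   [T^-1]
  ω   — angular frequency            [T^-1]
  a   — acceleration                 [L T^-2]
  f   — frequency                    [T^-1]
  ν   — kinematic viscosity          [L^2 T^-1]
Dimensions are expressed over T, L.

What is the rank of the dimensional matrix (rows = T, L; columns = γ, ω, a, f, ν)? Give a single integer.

2

Dimensional matrix (T×L by γ×ω×a×f×ν):
  T: [-1 -1 -2 -1 -1]
  L: [ 0  0  1  0  2]
Echelon form has 2 nonzero rows (pivots: γ,a)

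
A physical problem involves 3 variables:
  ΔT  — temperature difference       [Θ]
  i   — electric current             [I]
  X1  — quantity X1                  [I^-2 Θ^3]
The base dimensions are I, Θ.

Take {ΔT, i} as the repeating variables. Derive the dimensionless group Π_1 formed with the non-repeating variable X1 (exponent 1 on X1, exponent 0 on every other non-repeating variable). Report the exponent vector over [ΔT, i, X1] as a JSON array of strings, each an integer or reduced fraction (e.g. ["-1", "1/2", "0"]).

Dimensional matrix (I×Θ by ΔT×i×X1):
  I: [ 0  1 -2]
  Θ: [ 1  0  3]
RREF → pivots at {ΔT,i} ⇒ r = 2
Repeat: ΔT,i; free: X1
RREF:
  r0: [   1    0    3]
  r1: [   0    1   -2]
Fix exponent of X1 at 1; solve each RREF row for its pivot's exponent:
  r0: exp(ΔT) + (3)·1 = 0 ⇒ exp(ΔT) = -3
  r1: exp(i) + (-2)·1 = 0 ⇒ exp(i) = 2
Π_1 = ΔT^-3 · i^2 · X1

["-3", "2", "1"]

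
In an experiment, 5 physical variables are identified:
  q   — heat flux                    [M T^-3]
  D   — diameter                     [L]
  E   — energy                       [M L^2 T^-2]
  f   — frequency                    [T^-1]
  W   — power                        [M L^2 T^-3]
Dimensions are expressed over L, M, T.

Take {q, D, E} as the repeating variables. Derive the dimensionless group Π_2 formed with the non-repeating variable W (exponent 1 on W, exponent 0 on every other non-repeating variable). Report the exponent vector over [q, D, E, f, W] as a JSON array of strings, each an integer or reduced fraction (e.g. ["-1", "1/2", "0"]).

["-1", "-2", "0", "0", "1"]

Exponent matrix [L,M,T] × [q,D,E,f,W]:
  L: [ 0  1  2  0  2]
  M: [ 1  0  1  0  1]
  T: [-3  0 -2 -1 -3]
Row reduction gives pivot columns q,D,E; rank = 3
Repeat: q,D,E; free: f,W
RREF:
  r0: [   1    0    0    1    1]
  r1: [   0    1    0    2    2]
  r2: [   0    0    1   -1    0]
Fix exponent of W at 1, f at 0; solve each RREF row for its pivot's exponent:
  r0: exp(q) + (1)·1 = 0 ⇒ exp(q) = -1
  r1: exp(D) + (2)·1 = 0 ⇒ exp(D) = -2
  r2: exp(E) + (0)·1 = 0 ⇒ exp(E) = 0
Π_2 = q^-1 · D^-2 · W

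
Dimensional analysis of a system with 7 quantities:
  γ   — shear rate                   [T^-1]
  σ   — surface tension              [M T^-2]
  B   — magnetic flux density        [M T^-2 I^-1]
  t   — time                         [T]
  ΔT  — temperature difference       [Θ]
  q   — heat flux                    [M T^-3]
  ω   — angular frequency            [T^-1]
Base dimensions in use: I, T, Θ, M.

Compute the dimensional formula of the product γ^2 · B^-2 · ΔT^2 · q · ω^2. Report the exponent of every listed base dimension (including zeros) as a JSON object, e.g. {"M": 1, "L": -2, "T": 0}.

Exponent matrix [I,T,Θ,M] × [γ,σ,B,t,ΔT,q,ω]:
  I: [ 0  0 -1  0  0  0  0]
  T: [-1 -2 -2  1  0 -3 -1]
  Θ: [ 0  0  0  0  1  0  0]
  M: [ 0  1  1  0  0  1  0]
  [I]: (2)·0+(-2)·-1+(2)·0+(1)·0+(2)·0 = 2
  [T]: (2)·-1+(-2)·-2+(2)·0+(1)·-3+(2)·-1 = -3
  [Θ]: (2)·0+(-2)·0+(2)·1+(1)·0+(2)·0 = 2
  [M]: (2)·0+(-2)·1+(2)·0+(1)·1+(2)·0 = -1
⇒ I^2 T^-3 Θ^2 M^-1

{"I": 2, "T": -3, "Θ": 2, "M": -1}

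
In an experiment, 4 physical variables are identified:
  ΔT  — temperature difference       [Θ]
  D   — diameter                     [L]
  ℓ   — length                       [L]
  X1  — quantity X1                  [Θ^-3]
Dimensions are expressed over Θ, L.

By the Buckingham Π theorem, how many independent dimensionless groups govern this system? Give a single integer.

2

Write exponents as rows Θ,L / cols ΔT,D,ℓ,X1:
  Θ: [ 1  0  0 -3]
  L: [ 0  1  1  0]
RREF → pivots at {ΔT,D} ⇒ r = 2
n=4, r=2 ⇒ 2 dimensionless groups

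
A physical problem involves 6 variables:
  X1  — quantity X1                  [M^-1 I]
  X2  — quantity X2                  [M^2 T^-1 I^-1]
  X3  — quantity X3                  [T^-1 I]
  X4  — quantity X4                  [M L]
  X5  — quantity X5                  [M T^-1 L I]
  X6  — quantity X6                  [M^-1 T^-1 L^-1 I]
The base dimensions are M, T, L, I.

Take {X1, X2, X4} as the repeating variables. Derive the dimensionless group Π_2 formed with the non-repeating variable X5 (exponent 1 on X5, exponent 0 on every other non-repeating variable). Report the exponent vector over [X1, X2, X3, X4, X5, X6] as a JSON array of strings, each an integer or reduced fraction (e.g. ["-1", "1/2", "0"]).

["-2", "-1", "0", "-1", "1", "0"]

Exponent matrix [M,T,L,I] × [X1,X2,X3,X4,X5,X6]:
  M: [-1  2  0  1  1 -1]
  T: [ 0 -1 -1  0 -1 -1]
  L: [ 0  0  0  1  1 -1]
  I: [ 1 -1  1  0  1  1]
Echelon form has 3 nonzero rows (pivots: X1,X2,X4)
Repeat: X1,X2,X4; free: X3,X5,X6
RREF:
  r0: [   1    0    2    0    2    2]
  r1: [   0    1    1    0    1    1]
  r2: [   0    0    0    1    1   -1]
  r3: [   0    0    0    0    0    0]
Fix exponent of X5 at 1, X3 at 0, X6 at 0; solve each RREF row for its pivot's exponent:
  r0: exp(X1) + (2)·1 = 0 ⇒ exp(X1) = -2
  r1: exp(X2) + (1)·1 = 0 ⇒ exp(X2) = -1
  r2: exp(X4) + (1)·1 = 0 ⇒ exp(X4) = -1
Π_2 = X1^-2 · X2^-1 · X4^-1 · X5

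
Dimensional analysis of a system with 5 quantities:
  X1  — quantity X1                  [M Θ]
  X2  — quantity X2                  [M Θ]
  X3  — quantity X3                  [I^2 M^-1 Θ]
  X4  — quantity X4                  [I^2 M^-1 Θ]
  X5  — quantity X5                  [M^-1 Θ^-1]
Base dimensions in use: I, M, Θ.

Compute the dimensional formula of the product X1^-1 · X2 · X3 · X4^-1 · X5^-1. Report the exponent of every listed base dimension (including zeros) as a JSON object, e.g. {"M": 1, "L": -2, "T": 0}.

{"I": 0, "M": 1, "Θ": 1}

Exponent matrix [I,M,Θ] × [X1,X2,X3,X4,X5]:
  I: [ 0  0  2  2  0]
  M: [ 1  1 -1 -1 -1]
  Θ: [ 1  1  1  1 -1]
  [I]: (-1)·0+(1)·0+(1)·2+(-1)·2+(-1)·0 = 0
  [M]: (-1)·1+(1)·1+(1)·-1+(-1)·-1+(-1)·-1 = 1
  [Θ]: (-1)·1+(1)·1+(1)·1+(-1)·1+(-1)·-1 = 1
⇒ M Θ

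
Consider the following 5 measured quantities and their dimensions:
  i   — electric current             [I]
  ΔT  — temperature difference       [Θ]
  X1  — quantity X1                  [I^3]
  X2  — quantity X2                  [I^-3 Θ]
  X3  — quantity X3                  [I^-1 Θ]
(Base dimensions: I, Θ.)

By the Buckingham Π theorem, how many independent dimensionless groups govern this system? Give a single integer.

Dimensional matrix (I×Θ by i×ΔT×X1×X2×X3):
  I: [ 1  0  3 -3 -1]
  Θ: [ 0  1  0  1  1]
Row reduction gives pivot columns i,ΔT; rank = 2
5 vars − rank 2 = 3 Π groups

3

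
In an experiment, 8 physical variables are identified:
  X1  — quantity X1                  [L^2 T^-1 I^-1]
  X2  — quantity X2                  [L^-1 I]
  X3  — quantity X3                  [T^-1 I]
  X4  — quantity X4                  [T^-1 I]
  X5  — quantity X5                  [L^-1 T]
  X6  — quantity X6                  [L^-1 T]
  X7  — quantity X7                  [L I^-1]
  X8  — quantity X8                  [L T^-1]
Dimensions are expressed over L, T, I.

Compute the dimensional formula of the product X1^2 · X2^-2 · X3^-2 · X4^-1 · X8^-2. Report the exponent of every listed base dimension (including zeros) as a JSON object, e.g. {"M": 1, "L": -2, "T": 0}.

{"L": 4, "T": 3, "I": -7}

Write exponents as rows L,T,I / cols X1,X2,X3,X4,X5,X6,X7,X8:
  L: [ 2 -1  0  0 -1 -1  1  1]
  T: [-1  0 -1 -1  1  1  0 -1]
  I: [-1  1  1  1  0  0 -1  0]
  [L]: (2)·2+(-2)·-1+(-2)·0+(-1)·0+(-2)·1 = 4
  [T]: (2)·-1+(-2)·0+(-2)·-1+(-1)·-1+(-2)·-1 = 3
  [I]: (2)·-1+(-2)·1+(-2)·1+(-1)·1+(-2)·0 = -7
⇒ L^4 T^3 I^-7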